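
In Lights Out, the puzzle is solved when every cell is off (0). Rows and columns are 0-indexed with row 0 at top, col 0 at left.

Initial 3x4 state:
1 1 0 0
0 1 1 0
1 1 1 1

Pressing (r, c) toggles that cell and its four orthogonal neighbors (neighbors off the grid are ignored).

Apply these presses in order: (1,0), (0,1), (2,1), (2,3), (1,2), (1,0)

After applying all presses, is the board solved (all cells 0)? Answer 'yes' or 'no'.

Answer: yes

Derivation:
After press 1 at (1,0):
0 1 0 0
1 0 1 0
0 1 1 1

After press 2 at (0,1):
1 0 1 0
1 1 1 0
0 1 1 1

After press 3 at (2,1):
1 0 1 0
1 0 1 0
1 0 0 1

After press 4 at (2,3):
1 0 1 0
1 0 1 1
1 0 1 0

After press 5 at (1,2):
1 0 0 0
1 1 0 0
1 0 0 0

After press 6 at (1,0):
0 0 0 0
0 0 0 0
0 0 0 0

Lights still on: 0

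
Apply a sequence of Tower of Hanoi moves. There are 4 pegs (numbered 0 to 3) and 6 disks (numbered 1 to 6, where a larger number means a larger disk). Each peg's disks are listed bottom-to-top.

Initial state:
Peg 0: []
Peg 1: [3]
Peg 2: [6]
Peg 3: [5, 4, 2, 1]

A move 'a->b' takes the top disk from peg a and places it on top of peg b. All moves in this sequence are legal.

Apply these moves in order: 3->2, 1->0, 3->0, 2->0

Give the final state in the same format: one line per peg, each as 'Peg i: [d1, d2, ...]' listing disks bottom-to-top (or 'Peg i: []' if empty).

Answer: Peg 0: [3, 2, 1]
Peg 1: []
Peg 2: [6]
Peg 3: [5, 4]

Derivation:
After move 1 (3->2):
Peg 0: []
Peg 1: [3]
Peg 2: [6, 1]
Peg 3: [5, 4, 2]

After move 2 (1->0):
Peg 0: [3]
Peg 1: []
Peg 2: [6, 1]
Peg 3: [5, 4, 2]

After move 3 (3->0):
Peg 0: [3, 2]
Peg 1: []
Peg 2: [6, 1]
Peg 3: [5, 4]

After move 4 (2->0):
Peg 0: [3, 2, 1]
Peg 1: []
Peg 2: [6]
Peg 3: [5, 4]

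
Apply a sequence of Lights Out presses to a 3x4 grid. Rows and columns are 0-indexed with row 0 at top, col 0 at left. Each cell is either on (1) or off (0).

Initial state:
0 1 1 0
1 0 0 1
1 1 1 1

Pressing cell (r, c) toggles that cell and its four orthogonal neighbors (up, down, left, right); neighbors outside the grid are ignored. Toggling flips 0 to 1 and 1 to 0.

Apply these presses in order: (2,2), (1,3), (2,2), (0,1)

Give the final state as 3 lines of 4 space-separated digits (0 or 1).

After press 1 at (2,2):
0 1 1 0
1 0 1 1
1 0 0 0

After press 2 at (1,3):
0 1 1 1
1 0 0 0
1 0 0 1

After press 3 at (2,2):
0 1 1 1
1 0 1 0
1 1 1 0

After press 4 at (0,1):
1 0 0 1
1 1 1 0
1 1 1 0

Answer: 1 0 0 1
1 1 1 0
1 1 1 0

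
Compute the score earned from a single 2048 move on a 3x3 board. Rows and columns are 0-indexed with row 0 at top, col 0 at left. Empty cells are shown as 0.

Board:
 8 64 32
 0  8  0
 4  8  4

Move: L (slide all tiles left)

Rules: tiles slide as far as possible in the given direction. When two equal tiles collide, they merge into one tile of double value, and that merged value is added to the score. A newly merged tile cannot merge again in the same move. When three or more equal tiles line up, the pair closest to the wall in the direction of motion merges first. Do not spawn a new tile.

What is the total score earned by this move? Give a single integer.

Slide left:
row 0: [8, 64, 32] -> [8, 64, 32]  score +0 (running 0)
row 1: [0, 8, 0] -> [8, 0, 0]  score +0 (running 0)
row 2: [4, 8, 4] -> [4, 8, 4]  score +0 (running 0)
Board after move:
 8 64 32
 8  0  0
 4  8  4

Answer: 0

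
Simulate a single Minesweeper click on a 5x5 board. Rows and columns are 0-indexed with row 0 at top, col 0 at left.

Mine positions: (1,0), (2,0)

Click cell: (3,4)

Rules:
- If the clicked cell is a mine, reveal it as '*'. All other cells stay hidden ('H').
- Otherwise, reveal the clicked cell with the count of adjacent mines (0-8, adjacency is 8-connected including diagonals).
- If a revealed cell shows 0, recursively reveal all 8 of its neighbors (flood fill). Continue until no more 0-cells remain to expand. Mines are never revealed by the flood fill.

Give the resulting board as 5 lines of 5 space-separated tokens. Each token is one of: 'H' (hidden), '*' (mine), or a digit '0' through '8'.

H 1 0 0 0
H 2 0 0 0
H 2 0 0 0
1 1 0 0 0
0 0 0 0 0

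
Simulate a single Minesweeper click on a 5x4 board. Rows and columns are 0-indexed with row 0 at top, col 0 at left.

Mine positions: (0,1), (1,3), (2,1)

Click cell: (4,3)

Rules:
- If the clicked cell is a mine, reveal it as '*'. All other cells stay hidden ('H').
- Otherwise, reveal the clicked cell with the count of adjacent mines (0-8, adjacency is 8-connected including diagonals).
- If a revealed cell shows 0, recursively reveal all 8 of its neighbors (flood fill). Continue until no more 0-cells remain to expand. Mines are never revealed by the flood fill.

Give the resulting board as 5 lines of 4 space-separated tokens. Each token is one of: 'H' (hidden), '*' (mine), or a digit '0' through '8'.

H H H H
H H H H
H H 2 1
1 1 1 0
0 0 0 0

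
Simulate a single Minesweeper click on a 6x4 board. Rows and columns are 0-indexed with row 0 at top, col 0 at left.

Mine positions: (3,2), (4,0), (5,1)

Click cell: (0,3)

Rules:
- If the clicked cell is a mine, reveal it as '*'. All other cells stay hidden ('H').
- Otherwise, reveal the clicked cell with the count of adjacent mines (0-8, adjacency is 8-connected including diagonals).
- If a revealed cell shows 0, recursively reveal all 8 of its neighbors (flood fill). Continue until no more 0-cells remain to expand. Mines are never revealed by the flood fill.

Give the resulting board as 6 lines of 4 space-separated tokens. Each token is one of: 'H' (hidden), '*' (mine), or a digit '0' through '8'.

0 0 0 0
0 0 0 0
0 1 1 1
1 2 H H
H H H H
H H H H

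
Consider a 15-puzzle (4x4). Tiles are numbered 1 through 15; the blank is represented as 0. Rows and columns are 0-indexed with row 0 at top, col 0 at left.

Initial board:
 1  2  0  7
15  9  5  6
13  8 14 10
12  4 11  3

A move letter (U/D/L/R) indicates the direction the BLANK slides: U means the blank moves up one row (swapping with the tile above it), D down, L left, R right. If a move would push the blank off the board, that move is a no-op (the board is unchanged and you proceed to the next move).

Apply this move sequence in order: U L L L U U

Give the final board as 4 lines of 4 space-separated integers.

After move 1 (U):
 1  2  0  7
15  9  5  6
13  8 14 10
12  4 11  3

After move 2 (L):
 1  0  2  7
15  9  5  6
13  8 14 10
12  4 11  3

After move 3 (L):
 0  1  2  7
15  9  5  6
13  8 14 10
12  4 11  3

After move 4 (L):
 0  1  2  7
15  9  5  6
13  8 14 10
12  4 11  3

After move 5 (U):
 0  1  2  7
15  9  5  6
13  8 14 10
12  4 11  3

After move 6 (U):
 0  1  2  7
15  9  5  6
13  8 14 10
12  4 11  3

Answer:  0  1  2  7
15  9  5  6
13  8 14 10
12  4 11  3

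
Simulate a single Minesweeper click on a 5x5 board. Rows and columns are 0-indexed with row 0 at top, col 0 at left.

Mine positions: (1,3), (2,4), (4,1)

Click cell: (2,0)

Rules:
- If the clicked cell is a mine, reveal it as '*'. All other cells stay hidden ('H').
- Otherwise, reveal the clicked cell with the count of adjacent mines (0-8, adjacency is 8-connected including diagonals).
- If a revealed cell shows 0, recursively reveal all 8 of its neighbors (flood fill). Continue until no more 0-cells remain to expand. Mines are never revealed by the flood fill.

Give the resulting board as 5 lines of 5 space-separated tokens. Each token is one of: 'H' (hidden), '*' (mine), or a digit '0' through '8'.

0 0 1 H H
0 0 1 H H
0 0 1 H H
1 1 1 H H
H H H H H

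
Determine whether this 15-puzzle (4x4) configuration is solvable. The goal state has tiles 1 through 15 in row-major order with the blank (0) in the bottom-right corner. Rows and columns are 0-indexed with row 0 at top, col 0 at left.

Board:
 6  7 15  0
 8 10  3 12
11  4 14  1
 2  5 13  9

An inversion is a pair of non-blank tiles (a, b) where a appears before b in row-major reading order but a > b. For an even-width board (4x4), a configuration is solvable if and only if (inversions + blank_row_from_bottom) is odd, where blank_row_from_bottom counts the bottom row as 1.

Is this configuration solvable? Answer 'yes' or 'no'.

Inversions: 54
Blank is in row 0 (0-indexed from top), which is row 4 counting from the bottom (bottom = 1).
54 + 4 = 58, which is even, so the puzzle is not solvable.

Answer: no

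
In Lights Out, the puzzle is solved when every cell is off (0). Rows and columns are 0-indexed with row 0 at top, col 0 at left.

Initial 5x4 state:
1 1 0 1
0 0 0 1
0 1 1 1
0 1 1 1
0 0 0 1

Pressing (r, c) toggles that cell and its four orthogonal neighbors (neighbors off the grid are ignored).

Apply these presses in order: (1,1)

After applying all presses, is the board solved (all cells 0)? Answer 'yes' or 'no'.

Answer: no

Derivation:
After press 1 at (1,1):
1 0 0 1
1 1 1 1
0 0 1 1
0 1 1 1
0 0 0 1

Lights still on: 12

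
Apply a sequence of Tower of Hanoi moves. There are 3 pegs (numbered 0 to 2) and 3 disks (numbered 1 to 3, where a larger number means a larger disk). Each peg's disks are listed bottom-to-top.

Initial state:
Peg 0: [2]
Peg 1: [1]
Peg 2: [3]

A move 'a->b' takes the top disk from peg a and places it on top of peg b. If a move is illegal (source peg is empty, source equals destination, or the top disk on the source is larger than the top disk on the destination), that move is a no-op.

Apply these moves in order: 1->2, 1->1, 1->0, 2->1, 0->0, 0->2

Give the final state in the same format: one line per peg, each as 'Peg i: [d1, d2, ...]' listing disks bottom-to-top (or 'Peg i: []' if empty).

After move 1 (1->2):
Peg 0: [2]
Peg 1: []
Peg 2: [3, 1]

After move 2 (1->1):
Peg 0: [2]
Peg 1: []
Peg 2: [3, 1]

After move 3 (1->0):
Peg 0: [2]
Peg 1: []
Peg 2: [3, 1]

After move 4 (2->1):
Peg 0: [2]
Peg 1: [1]
Peg 2: [3]

After move 5 (0->0):
Peg 0: [2]
Peg 1: [1]
Peg 2: [3]

After move 6 (0->2):
Peg 0: []
Peg 1: [1]
Peg 2: [3, 2]

Answer: Peg 0: []
Peg 1: [1]
Peg 2: [3, 2]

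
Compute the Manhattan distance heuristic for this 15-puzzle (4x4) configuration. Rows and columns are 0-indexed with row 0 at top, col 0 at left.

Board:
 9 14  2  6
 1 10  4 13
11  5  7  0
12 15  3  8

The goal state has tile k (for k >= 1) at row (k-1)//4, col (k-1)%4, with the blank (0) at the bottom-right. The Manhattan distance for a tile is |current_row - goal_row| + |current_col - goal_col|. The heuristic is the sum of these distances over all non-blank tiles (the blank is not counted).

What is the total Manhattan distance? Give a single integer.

Answer: 33

Derivation:
Tile 9: at (0,0), goal (2,0), distance |0-2|+|0-0| = 2
Tile 14: at (0,1), goal (3,1), distance |0-3|+|1-1| = 3
Tile 2: at (0,2), goal (0,1), distance |0-0|+|2-1| = 1
Tile 6: at (0,3), goal (1,1), distance |0-1|+|3-1| = 3
Tile 1: at (1,0), goal (0,0), distance |1-0|+|0-0| = 1
Tile 10: at (1,1), goal (2,1), distance |1-2|+|1-1| = 1
Tile 4: at (1,2), goal (0,3), distance |1-0|+|2-3| = 2
Tile 13: at (1,3), goal (3,0), distance |1-3|+|3-0| = 5
Tile 11: at (2,0), goal (2,2), distance |2-2|+|0-2| = 2
Tile 5: at (2,1), goal (1,0), distance |2-1|+|1-0| = 2
Tile 7: at (2,2), goal (1,2), distance |2-1|+|2-2| = 1
Tile 12: at (3,0), goal (2,3), distance |3-2|+|0-3| = 4
Tile 15: at (3,1), goal (3,2), distance |3-3|+|1-2| = 1
Tile 3: at (3,2), goal (0,2), distance |3-0|+|2-2| = 3
Tile 8: at (3,3), goal (1,3), distance |3-1|+|3-3| = 2
Sum: 2 + 3 + 1 + 3 + 1 + 1 + 2 + 5 + 2 + 2 + 1 + 4 + 1 + 3 + 2 = 33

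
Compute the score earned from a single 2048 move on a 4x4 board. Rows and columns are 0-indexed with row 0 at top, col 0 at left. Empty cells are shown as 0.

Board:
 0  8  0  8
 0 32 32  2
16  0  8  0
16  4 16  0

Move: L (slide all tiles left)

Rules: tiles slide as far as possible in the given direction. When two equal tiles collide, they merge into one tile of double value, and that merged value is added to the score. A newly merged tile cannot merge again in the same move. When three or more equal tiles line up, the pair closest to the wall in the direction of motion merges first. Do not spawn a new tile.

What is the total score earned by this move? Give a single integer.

Answer: 80

Derivation:
Slide left:
row 0: [0, 8, 0, 8] -> [16, 0, 0, 0]  score +16 (running 16)
row 1: [0, 32, 32, 2] -> [64, 2, 0, 0]  score +64 (running 80)
row 2: [16, 0, 8, 0] -> [16, 8, 0, 0]  score +0 (running 80)
row 3: [16, 4, 16, 0] -> [16, 4, 16, 0]  score +0 (running 80)
Board after move:
16  0  0  0
64  2  0  0
16  8  0  0
16  4 16  0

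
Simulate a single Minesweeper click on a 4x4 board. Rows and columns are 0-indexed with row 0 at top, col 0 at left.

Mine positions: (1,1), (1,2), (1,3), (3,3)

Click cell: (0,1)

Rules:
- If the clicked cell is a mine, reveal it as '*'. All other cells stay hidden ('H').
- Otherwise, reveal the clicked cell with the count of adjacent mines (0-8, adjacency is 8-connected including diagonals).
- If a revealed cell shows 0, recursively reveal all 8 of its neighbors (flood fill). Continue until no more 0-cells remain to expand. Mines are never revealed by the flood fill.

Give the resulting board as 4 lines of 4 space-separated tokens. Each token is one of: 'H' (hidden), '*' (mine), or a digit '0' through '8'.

H 2 H H
H H H H
H H H H
H H H H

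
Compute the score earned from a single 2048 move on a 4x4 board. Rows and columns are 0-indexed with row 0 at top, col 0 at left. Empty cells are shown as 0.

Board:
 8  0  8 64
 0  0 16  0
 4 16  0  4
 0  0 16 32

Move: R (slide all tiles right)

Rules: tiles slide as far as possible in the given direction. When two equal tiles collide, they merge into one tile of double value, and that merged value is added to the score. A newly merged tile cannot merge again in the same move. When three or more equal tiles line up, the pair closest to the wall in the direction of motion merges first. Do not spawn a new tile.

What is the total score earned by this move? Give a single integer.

Slide right:
row 0: [8, 0, 8, 64] -> [0, 0, 16, 64]  score +16 (running 16)
row 1: [0, 0, 16, 0] -> [0, 0, 0, 16]  score +0 (running 16)
row 2: [4, 16, 0, 4] -> [0, 4, 16, 4]  score +0 (running 16)
row 3: [0, 0, 16, 32] -> [0, 0, 16, 32]  score +0 (running 16)
Board after move:
 0  0 16 64
 0  0  0 16
 0  4 16  4
 0  0 16 32

Answer: 16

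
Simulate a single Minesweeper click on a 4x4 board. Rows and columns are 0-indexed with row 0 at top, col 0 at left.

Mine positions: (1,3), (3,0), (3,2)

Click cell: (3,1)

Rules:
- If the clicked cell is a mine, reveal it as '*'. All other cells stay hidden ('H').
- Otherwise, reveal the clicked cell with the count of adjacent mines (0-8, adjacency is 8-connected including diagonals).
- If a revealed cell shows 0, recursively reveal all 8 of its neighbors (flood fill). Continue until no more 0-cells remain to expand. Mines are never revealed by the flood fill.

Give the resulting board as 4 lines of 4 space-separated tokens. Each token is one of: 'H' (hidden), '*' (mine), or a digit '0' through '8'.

H H H H
H H H H
H H H H
H 2 H H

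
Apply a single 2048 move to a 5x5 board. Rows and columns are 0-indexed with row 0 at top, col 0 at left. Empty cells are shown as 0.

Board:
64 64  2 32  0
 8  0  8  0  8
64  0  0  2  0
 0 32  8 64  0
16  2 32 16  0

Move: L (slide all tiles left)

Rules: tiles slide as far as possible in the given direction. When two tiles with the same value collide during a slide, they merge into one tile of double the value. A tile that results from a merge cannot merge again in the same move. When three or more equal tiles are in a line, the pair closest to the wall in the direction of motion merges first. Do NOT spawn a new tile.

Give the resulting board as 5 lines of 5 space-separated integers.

Answer: 128   2  32   0   0
 16   8   0   0   0
 64   2   0   0   0
 32   8  64   0   0
 16   2  32  16   0

Derivation:
Slide left:
row 0: [64, 64, 2, 32, 0] -> [128, 2, 32, 0, 0]
row 1: [8, 0, 8, 0, 8] -> [16, 8, 0, 0, 0]
row 2: [64, 0, 0, 2, 0] -> [64, 2, 0, 0, 0]
row 3: [0, 32, 8, 64, 0] -> [32, 8, 64, 0, 0]
row 4: [16, 2, 32, 16, 0] -> [16, 2, 32, 16, 0]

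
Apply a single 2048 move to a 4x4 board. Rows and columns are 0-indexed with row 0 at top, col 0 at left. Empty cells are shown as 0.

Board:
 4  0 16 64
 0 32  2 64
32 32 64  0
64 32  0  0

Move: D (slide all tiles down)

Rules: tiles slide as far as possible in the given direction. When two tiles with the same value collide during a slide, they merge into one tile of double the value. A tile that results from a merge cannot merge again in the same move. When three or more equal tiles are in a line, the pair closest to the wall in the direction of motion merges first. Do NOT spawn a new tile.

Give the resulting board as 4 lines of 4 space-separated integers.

Answer:   0   0   0   0
  4   0  16   0
 32  32   2   0
 64  64  64 128

Derivation:
Slide down:
col 0: [4, 0, 32, 64] -> [0, 4, 32, 64]
col 1: [0, 32, 32, 32] -> [0, 0, 32, 64]
col 2: [16, 2, 64, 0] -> [0, 16, 2, 64]
col 3: [64, 64, 0, 0] -> [0, 0, 0, 128]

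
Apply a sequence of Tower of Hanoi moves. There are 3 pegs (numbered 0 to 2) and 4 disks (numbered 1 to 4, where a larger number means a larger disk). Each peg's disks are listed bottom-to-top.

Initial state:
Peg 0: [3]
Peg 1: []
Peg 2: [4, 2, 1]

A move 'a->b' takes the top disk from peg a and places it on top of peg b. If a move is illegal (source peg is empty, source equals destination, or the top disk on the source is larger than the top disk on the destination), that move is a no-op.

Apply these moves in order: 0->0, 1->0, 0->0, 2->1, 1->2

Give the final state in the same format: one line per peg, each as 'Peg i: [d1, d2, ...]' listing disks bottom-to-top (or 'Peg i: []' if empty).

After move 1 (0->0):
Peg 0: [3]
Peg 1: []
Peg 2: [4, 2, 1]

After move 2 (1->0):
Peg 0: [3]
Peg 1: []
Peg 2: [4, 2, 1]

After move 3 (0->0):
Peg 0: [3]
Peg 1: []
Peg 2: [4, 2, 1]

After move 4 (2->1):
Peg 0: [3]
Peg 1: [1]
Peg 2: [4, 2]

After move 5 (1->2):
Peg 0: [3]
Peg 1: []
Peg 2: [4, 2, 1]

Answer: Peg 0: [3]
Peg 1: []
Peg 2: [4, 2, 1]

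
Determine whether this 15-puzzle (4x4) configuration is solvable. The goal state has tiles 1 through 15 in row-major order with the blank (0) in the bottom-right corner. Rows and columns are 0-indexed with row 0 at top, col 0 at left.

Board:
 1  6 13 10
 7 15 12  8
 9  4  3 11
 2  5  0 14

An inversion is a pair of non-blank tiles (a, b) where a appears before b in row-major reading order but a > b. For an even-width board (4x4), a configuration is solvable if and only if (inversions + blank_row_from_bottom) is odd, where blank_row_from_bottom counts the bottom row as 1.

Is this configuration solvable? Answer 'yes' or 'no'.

Inversions: 54
Blank is in row 3 (0-indexed from top), which is row 1 counting from the bottom (bottom = 1).
54 + 1 = 55, which is odd, so the puzzle is solvable.

Answer: yes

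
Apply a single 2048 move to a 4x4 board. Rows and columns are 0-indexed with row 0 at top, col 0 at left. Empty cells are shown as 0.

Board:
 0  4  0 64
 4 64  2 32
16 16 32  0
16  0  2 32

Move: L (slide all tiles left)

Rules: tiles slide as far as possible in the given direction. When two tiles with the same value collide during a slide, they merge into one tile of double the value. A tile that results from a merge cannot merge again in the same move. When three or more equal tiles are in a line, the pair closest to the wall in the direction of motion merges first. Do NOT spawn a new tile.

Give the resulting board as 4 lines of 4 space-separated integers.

Answer:  4 64  0  0
 4 64  2 32
32 32  0  0
16  2 32  0

Derivation:
Slide left:
row 0: [0, 4, 0, 64] -> [4, 64, 0, 0]
row 1: [4, 64, 2, 32] -> [4, 64, 2, 32]
row 2: [16, 16, 32, 0] -> [32, 32, 0, 0]
row 3: [16, 0, 2, 32] -> [16, 2, 32, 0]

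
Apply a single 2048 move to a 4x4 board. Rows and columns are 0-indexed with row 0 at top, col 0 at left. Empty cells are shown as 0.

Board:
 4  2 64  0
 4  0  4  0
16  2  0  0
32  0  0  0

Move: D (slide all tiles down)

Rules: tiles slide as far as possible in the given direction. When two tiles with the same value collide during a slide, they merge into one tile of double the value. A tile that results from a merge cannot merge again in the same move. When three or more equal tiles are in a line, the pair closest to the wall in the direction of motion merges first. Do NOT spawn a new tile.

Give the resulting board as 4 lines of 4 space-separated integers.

Answer:  0  0  0  0
 8  0  0  0
16  0 64  0
32  4  4  0

Derivation:
Slide down:
col 0: [4, 4, 16, 32] -> [0, 8, 16, 32]
col 1: [2, 0, 2, 0] -> [0, 0, 0, 4]
col 2: [64, 4, 0, 0] -> [0, 0, 64, 4]
col 3: [0, 0, 0, 0] -> [0, 0, 0, 0]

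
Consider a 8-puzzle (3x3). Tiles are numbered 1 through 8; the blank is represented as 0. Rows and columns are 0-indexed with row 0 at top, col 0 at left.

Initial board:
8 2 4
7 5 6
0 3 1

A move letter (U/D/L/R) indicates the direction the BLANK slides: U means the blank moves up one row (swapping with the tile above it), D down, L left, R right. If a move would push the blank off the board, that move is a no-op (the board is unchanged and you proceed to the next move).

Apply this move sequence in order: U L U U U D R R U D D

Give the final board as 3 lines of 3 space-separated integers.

After move 1 (U):
8 2 4
0 5 6
7 3 1

After move 2 (L):
8 2 4
0 5 6
7 3 1

After move 3 (U):
0 2 4
8 5 6
7 3 1

After move 4 (U):
0 2 4
8 5 6
7 3 1

After move 5 (U):
0 2 4
8 5 6
7 3 1

After move 6 (D):
8 2 4
0 5 6
7 3 1

After move 7 (R):
8 2 4
5 0 6
7 3 1

After move 8 (R):
8 2 4
5 6 0
7 3 1

After move 9 (U):
8 2 0
5 6 4
7 3 1

After move 10 (D):
8 2 4
5 6 0
7 3 1

After move 11 (D):
8 2 4
5 6 1
7 3 0

Answer: 8 2 4
5 6 1
7 3 0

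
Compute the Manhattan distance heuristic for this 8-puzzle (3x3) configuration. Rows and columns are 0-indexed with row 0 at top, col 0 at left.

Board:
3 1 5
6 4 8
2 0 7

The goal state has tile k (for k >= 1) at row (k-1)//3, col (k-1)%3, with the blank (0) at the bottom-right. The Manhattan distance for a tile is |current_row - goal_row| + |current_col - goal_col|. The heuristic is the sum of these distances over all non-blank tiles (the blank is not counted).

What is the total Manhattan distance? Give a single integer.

Tile 3: at (0,0), goal (0,2), distance |0-0|+|0-2| = 2
Tile 1: at (0,1), goal (0,0), distance |0-0|+|1-0| = 1
Tile 5: at (0,2), goal (1,1), distance |0-1|+|2-1| = 2
Tile 6: at (1,0), goal (1,2), distance |1-1|+|0-2| = 2
Tile 4: at (1,1), goal (1,0), distance |1-1|+|1-0| = 1
Tile 8: at (1,2), goal (2,1), distance |1-2|+|2-1| = 2
Tile 2: at (2,0), goal (0,1), distance |2-0|+|0-1| = 3
Tile 7: at (2,2), goal (2,0), distance |2-2|+|2-0| = 2
Sum: 2 + 1 + 2 + 2 + 1 + 2 + 3 + 2 = 15

Answer: 15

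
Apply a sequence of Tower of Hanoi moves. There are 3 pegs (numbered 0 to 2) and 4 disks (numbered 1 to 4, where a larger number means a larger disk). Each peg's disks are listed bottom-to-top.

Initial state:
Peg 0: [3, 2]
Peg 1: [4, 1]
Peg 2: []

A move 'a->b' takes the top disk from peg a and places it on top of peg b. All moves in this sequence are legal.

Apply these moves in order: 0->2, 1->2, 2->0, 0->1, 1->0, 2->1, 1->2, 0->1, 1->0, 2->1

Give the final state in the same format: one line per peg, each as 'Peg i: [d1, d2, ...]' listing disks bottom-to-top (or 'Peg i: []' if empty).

After move 1 (0->2):
Peg 0: [3]
Peg 1: [4, 1]
Peg 2: [2]

After move 2 (1->2):
Peg 0: [3]
Peg 1: [4]
Peg 2: [2, 1]

After move 3 (2->0):
Peg 0: [3, 1]
Peg 1: [4]
Peg 2: [2]

After move 4 (0->1):
Peg 0: [3]
Peg 1: [4, 1]
Peg 2: [2]

After move 5 (1->0):
Peg 0: [3, 1]
Peg 1: [4]
Peg 2: [2]

After move 6 (2->1):
Peg 0: [3, 1]
Peg 1: [4, 2]
Peg 2: []

After move 7 (1->2):
Peg 0: [3, 1]
Peg 1: [4]
Peg 2: [2]

After move 8 (0->1):
Peg 0: [3]
Peg 1: [4, 1]
Peg 2: [2]

After move 9 (1->0):
Peg 0: [3, 1]
Peg 1: [4]
Peg 2: [2]

After move 10 (2->1):
Peg 0: [3, 1]
Peg 1: [4, 2]
Peg 2: []

Answer: Peg 0: [3, 1]
Peg 1: [4, 2]
Peg 2: []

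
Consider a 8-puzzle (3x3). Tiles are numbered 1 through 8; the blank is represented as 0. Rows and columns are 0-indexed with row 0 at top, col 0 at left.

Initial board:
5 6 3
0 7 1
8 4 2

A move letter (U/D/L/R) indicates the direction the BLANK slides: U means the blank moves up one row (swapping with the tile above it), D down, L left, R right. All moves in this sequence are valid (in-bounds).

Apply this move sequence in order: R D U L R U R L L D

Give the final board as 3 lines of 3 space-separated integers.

After move 1 (R):
5 6 3
7 0 1
8 4 2

After move 2 (D):
5 6 3
7 4 1
8 0 2

After move 3 (U):
5 6 3
7 0 1
8 4 2

After move 4 (L):
5 6 3
0 7 1
8 4 2

After move 5 (R):
5 6 3
7 0 1
8 4 2

After move 6 (U):
5 0 3
7 6 1
8 4 2

After move 7 (R):
5 3 0
7 6 1
8 4 2

After move 8 (L):
5 0 3
7 6 1
8 4 2

After move 9 (L):
0 5 3
7 6 1
8 4 2

After move 10 (D):
7 5 3
0 6 1
8 4 2

Answer: 7 5 3
0 6 1
8 4 2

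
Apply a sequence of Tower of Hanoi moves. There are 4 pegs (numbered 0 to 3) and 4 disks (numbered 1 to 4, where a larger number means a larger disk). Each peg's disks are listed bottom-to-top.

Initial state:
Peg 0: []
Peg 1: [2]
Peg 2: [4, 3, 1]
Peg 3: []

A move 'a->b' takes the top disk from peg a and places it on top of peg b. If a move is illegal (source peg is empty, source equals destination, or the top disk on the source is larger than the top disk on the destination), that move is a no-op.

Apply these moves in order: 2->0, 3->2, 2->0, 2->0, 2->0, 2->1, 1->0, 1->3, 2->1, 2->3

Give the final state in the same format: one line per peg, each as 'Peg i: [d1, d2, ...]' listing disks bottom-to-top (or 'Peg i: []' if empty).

Answer: Peg 0: [1]
Peg 1: [3]
Peg 2: [4]
Peg 3: [2]

Derivation:
After move 1 (2->0):
Peg 0: [1]
Peg 1: [2]
Peg 2: [4, 3]
Peg 3: []

After move 2 (3->2):
Peg 0: [1]
Peg 1: [2]
Peg 2: [4, 3]
Peg 3: []

After move 3 (2->0):
Peg 0: [1]
Peg 1: [2]
Peg 2: [4, 3]
Peg 3: []

After move 4 (2->0):
Peg 0: [1]
Peg 1: [2]
Peg 2: [4, 3]
Peg 3: []

After move 5 (2->0):
Peg 0: [1]
Peg 1: [2]
Peg 2: [4, 3]
Peg 3: []

After move 6 (2->1):
Peg 0: [1]
Peg 1: [2]
Peg 2: [4, 3]
Peg 3: []

After move 7 (1->0):
Peg 0: [1]
Peg 1: [2]
Peg 2: [4, 3]
Peg 3: []

After move 8 (1->3):
Peg 0: [1]
Peg 1: []
Peg 2: [4, 3]
Peg 3: [2]

After move 9 (2->1):
Peg 0: [1]
Peg 1: [3]
Peg 2: [4]
Peg 3: [2]

After move 10 (2->3):
Peg 0: [1]
Peg 1: [3]
Peg 2: [4]
Peg 3: [2]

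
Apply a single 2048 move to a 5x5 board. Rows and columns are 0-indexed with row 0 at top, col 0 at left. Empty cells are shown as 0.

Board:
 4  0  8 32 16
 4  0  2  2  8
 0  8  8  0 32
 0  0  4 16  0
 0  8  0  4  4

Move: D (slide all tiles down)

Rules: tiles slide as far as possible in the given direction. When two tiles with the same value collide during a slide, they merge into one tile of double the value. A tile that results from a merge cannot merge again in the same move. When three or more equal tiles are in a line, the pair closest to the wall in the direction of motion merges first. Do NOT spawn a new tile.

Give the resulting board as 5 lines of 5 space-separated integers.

Slide down:
col 0: [4, 4, 0, 0, 0] -> [0, 0, 0, 0, 8]
col 1: [0, 0, 8, 0, 8] -> [0, 0, 0, 0, 16]
col 2: [8, 2, 8, 4, 0] -> [0, 8, 2, 8, 4]
col 3: [32, 2, 0, 16, 4] -> [0, 32, 2, 16, 4]
col 4: [16, 8, 32, 0, 4] -> [0, 16, 8, 32, 4]

Answer:  0  0  0  0  0
 0  0  8 32 16
 0  0  2  2  8
 0  0  8 16 32
 8 16  4  4  4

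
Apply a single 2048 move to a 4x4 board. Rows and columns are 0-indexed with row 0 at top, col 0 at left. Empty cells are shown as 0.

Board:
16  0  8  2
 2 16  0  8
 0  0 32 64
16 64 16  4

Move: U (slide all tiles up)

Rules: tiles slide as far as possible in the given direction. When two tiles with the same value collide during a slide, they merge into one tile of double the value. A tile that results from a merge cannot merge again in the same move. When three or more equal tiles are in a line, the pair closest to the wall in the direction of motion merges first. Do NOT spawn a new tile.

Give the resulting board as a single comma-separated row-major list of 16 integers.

Answer: 16, 16, 8, 2, 2, 64, 32, 8, 16, 0, 16, 64, 0, 0, 0, 4

Derivation:
Slide up:
col 0: [16, 2, 0, 16] -> [16, 2, 16, 0]
col 1: [0, 16, 0, 64] -> [16, 64, 0, 0]
col 2: [8, 0, 32, 16] -> [8, 32, 16, 0]
col 3: [2, 8, 64, 4] -> [2, 8, 64, 4]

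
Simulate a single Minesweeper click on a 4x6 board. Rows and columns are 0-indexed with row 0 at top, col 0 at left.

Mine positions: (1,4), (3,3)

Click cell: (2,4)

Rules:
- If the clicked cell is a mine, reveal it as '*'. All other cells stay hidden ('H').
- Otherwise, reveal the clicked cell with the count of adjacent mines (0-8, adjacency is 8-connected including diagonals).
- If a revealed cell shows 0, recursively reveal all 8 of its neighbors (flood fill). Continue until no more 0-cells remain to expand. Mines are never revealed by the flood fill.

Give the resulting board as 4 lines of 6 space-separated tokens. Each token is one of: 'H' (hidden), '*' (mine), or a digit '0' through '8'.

H H H H H H
H H H H H H
H H H H 2 H
H H H H H H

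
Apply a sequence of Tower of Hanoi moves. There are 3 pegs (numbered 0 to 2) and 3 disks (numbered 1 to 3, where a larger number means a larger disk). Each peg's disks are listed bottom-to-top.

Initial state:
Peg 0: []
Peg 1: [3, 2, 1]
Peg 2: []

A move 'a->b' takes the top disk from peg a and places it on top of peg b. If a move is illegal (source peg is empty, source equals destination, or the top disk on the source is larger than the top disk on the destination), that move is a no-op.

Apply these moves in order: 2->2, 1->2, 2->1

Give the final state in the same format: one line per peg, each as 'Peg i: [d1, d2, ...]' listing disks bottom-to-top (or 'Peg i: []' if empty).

Answer: Peg 0: []
Peg 1: [3, 2, 1]
Peg 2: []

Derivation:
After move 1 (2->2):
Peg 0: []
Peg 1: [3, 2, 1]
Peg 2: []

After move 2 (1->2):
Peg 0: []
Peg 1: [3, 2]
Peg 2: [1]

After move 3 (2->1):
Peg 0: []
Peg 1: [3, 2, 1]
Peg 2: []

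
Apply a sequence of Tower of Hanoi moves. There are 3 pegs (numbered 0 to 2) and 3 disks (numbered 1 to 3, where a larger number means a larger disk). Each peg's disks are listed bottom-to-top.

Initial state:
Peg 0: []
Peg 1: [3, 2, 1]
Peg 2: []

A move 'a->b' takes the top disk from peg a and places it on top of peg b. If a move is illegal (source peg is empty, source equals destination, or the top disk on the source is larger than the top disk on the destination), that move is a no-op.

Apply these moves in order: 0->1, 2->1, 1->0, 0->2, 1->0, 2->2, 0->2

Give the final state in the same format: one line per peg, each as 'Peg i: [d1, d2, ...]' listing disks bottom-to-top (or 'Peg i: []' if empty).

After move 1 (0->1):
Peg 0: []
Peg 1: [3, 2, 1]
Peg 2: []

After move 2 (2->1):
Peg 0: []
Peg 1: [3, 2, 1]
Peg 2: []

After move 3 (1->0):
Peg 0: [1]
Peg 1: [3, 2]
Peg 2: []

After move 4 (0->2):
Peg 0: []
Peg 1: [3, 2]
Peg 2: [1]

After move 5 (1->0):
Peg 0: [2]
Peg 1: [3]
Peg 2: [1]

After move 6 (2->2):
Peg 0: [2]
Peg 1: [3]
Peg 2: [1]

After move 7 (0->2):
Peg 0: [2]
Peg 1: [3]
Peg 2: [1]

Answer: Peg 0: [2]
Peg 1: [3]
Peg 2: [1]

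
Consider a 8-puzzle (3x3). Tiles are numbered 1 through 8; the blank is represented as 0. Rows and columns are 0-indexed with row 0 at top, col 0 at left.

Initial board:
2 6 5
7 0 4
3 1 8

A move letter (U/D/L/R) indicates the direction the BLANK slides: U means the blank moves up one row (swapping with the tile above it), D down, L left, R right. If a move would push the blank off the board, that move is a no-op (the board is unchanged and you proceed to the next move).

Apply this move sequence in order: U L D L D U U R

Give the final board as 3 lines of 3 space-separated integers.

Answer: 2 0 5
7 6 4
3 1 8

Derivation:
After move 1 (U):
2 0 5
7 6 4
3 1 8

After move 2 (L):
0 2 5
7 6 4
3 1 8

After move 3 (D):
7 2 5
0 6 4
3 1 8

After move 4 (L):
7 2 5
0 6 4
3 1 8

After move 5 (D):
7 2 5
3 6 4
0 1 8

After move 6 (U):
7 2 5
0 6 4
3 1 8

After move 7 (U):
0 2 5
7 6 4
3 1 8

After move 8 (R):
2 0 5
7 6 4
3 1 8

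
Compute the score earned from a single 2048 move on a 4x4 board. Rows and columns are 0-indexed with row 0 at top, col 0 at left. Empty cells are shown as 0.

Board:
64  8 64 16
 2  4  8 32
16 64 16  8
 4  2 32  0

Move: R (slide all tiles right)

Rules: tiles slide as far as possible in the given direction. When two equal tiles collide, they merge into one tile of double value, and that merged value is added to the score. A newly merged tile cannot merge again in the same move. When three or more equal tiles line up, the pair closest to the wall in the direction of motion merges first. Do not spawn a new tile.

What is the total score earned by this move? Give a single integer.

Answer: 0

Derivation:
Slide right:
row 0: [64, 8, 64, 16] -> [64, 8, 64, 16]  score +0 (running 0)
row 1: [2, 4, 8, 32] -> [2, 4, 8, 32]  score +0 (running 0)
row 2: [16, 64, 16, 8] -> [16, 64, 16, 8]  score +0 (running 0)
row 3: [4, 2, 32, 0] -> [0, 4, 2, 32]  score +0 (running 0)
Board after move:
64  8 64 16
 2  4  8 32
16 64 16  8
 0  4  2 32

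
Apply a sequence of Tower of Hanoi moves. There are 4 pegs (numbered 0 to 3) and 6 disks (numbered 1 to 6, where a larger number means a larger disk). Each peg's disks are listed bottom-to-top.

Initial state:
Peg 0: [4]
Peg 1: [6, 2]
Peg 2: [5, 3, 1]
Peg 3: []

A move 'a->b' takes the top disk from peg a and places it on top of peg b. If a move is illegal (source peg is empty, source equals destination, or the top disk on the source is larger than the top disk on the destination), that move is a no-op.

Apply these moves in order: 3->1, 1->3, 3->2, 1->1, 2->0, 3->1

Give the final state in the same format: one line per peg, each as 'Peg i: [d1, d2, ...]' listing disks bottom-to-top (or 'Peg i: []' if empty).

Answer: Peg 0: [4, 1]
Peg 1: [6, 2]
Peg 2: [5, 3]
Peg 3: []

Derivation:
After move 1 (3->1):
Peg 0: [4]
Peg 1: [6, 2]
Peg 2: [5, 3, 1]
Peg 3: []

After move 2 (1->3):
Peg 0: [4]
Peg 1: [6]
Peg 2: [5, 3, 1]
Peg 3: [2]

After move 3 (3->2):
Peg 0: [4]
Peg 1: [6]
Peg 2: [5, 3, 1]
Peg 3: [2]

After move 4 (1->1):
Peg 0: [4]
Peg 1: [6]
Peg 2: [5, 3, 1]
Peg 3: [2]

After move 5 (2->0):
Peg 0: [4, 1]
Peg 1: [6]
Peg 2: [5, 3]
Peg 3: [2]

After move 6 (3->1):
Peg 0: [4, 1]
Peg 1: [6, 2]
Peg 2: [5, 3]
Peg 3: []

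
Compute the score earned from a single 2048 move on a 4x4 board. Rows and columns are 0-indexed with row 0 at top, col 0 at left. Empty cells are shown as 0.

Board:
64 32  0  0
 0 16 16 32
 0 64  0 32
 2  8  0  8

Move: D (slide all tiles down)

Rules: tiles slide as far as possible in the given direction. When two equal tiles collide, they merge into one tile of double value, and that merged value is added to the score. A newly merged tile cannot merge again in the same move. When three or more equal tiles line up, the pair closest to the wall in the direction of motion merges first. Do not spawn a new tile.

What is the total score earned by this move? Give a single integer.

Slide down:
col 0: [64, 0, 0, 2] -> [0, 0, 64, 2]  score +0 (running 0)
col 1: [32, 16, 64, 8] -> [32, 16, 64, 8]  score +0 (running 0)
col 2: [0, 16, 0, 0] -> [0, 0, 0, 16]  score +0 (running 0)
col 3: [0, 32, 32, 8] -> [0, 0, 64, 8]  score +64 (running 64)
Board after move:
 0 32  0  0
 0 16  0  0
64 64  0 64
 2  8 16  8

Answer: 64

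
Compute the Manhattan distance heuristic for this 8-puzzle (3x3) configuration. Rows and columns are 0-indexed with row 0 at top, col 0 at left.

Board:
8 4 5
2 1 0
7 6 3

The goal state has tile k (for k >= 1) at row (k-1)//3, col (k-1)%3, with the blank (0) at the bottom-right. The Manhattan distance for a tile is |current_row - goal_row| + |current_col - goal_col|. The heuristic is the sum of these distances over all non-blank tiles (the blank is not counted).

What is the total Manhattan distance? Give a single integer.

Answer: 15

Derivation:
Tile 8: at (0,0), goal (2,1), distance |0-2|+|0-1| = 3
Tile 4: at (0,1), goal (1,0), distance |0-1|+|1-0| = 2
Tile 5: at (0,2), goal (1,1), distance |0-1|+|2-1| = 2
Tile 2: at (1,0), goal (0,1), distance |1-0|+|0-1| = 2
Tile 1: at (1,1), goal (0,0), distance |1-0|+|1-0| = 2
Tile 7: at (2,0), goal (2,0), distance |2-2|+|0-0| = 0
Tile 6: at (2,1), goal (1,2), distance |2-1|+|1-2| = 2
Tile 3: at (2,2), goal (0,2), distance |2-0|+|2-2| = 2
Sum: 3 + 2 + 2 + 2 + 2 + 0 + 2 + 2 = 15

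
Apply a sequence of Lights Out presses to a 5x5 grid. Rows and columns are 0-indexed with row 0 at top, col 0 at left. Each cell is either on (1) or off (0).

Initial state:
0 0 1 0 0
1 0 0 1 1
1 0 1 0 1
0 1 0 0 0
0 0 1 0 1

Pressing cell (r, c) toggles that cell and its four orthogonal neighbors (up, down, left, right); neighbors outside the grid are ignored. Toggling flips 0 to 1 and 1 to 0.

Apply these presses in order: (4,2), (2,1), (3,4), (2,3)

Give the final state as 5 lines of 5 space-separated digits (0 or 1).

After press 1 at (4,2):
0 0 1 0 0
1 0 0 1 1
1 0 1 0 1
0 1 1 0 0
0 1 0 1 1

After press 2 at (2,1):
0 0 1 0 0
1 1 0 1 1
0 1 0 0 1
0 0 1 0 0
0 1 0 1 1

After press 3 at (3,4):
0 0 1 0 0
1 1 0 1 1
0 1 0 0 0
0 0 1 1 1
0 1 0 1 0

After press 4 at (2,3):
0 0 1 0 0
1 1 0 0 1
0 1 1 1 1
0 0 1 0 1
0 1 0 1 0

Answer: 0 0 1 0 0
1 1 0 0 1
0 1 1 1 1
0 0 1 0 1
0 1 0 1 0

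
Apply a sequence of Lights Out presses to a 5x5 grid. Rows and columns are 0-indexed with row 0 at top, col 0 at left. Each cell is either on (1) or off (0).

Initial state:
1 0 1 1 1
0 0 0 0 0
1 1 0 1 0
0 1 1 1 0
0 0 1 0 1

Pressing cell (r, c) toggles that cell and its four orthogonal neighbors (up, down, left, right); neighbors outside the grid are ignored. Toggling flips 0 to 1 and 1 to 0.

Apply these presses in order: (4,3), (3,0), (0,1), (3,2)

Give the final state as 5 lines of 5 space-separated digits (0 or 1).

Answer: 0 1 0 1 1
0 1 0 0 0
0 1 1 1 0
1 1 0 1 0
1 0 1 1 0

Derivation:
After press 1 at (4,3):
1 0 1 1 1
0 0 0 0 0
1 1 0 1 0
0 1 1 0 0
0 0 0 1 0

After press 2 at (3,0):
1 0 1 1 1
0 0 0 0 0
0 1 0 1 0
1 0 1 0 0
1 0 0 1 0

After press 3 at (0,1):
0 1 0 1 1
0 1 0 0 0
0 1 0 1 0
1 0 1 0 0
1 0 0 1 0

After press 4 at (3,2):
0 1 0 1 1
0 1 0 0 0
0 1 1 1 0
1 1 0 1 0
1 0 1 1 0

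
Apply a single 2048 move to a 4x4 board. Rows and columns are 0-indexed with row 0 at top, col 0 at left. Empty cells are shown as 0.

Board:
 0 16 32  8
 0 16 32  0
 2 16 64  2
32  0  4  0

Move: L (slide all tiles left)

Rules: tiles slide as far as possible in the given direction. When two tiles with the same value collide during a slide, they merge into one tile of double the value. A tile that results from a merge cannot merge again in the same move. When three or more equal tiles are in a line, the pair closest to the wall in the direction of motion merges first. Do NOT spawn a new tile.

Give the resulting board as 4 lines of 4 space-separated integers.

Slide left:
row 0: [0, 16, 32, 8] -> [16, 32, 8, 0]
row 1: [0, 16, 32, 0] -> [16, 32, 0, 0]
row 2: [2, 16, 64, 2] -> [2, 16, 64, 2]
row 3: [32, 0, 4, 0] -> [32, 4, 0, 0]

Answer: 16 32  8  0
16 32  0  0
 2 16 64  2
32  4  0  0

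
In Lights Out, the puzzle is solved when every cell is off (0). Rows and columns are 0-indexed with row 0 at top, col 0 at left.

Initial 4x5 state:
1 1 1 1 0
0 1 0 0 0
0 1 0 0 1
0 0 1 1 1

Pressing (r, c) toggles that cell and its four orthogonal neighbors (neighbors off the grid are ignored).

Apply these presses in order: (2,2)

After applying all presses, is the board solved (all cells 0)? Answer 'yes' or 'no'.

After press 1 at (2,2):
1 1 1 1 0
0 1 1 0 0
0 0 1 1 1
0 0 0 1 1

Lights still on: 11

Answer: no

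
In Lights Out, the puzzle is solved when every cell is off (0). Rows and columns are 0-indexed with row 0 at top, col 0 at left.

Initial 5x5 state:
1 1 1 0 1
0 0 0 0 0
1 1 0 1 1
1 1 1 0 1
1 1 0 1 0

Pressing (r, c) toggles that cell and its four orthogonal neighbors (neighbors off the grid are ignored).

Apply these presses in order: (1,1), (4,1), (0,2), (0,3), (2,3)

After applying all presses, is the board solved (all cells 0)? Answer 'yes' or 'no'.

Answer: no

Derivation:
After press 1 at (1,1):
1 0 1 0 1
1 1 1 0 0
1 0 0 1 1
1 1 1 0 1
1 1 0 1 0

After press 2 at (4,1):
1 0 1 0 1
1 1 1 0 0
1 0 0 1 1
1 0 1 0 1
0 0 1 1 0

After press 3 at (0,2):
1 1 0 1 1
1 1 0 0 0
1 0 0 1 1
1 0 1 0 1
0 0 1 1 0

After press 4 at (0,3):
1 1 1 0 0
1 1 0 1 0
1 0 0 1 1
1 0 1 0 1
0 0 1 1 0

After press 5 at (2,3):
1 1 1 0 0
1 1 0 0 0
1 0 1 0 0
1 0 1 1 1
0 0 1 1 0

Lights still on: 13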